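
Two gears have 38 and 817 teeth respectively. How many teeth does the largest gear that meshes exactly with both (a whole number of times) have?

38 = 2 · 19
817 = 19 · 43
Common: 19 = 19

19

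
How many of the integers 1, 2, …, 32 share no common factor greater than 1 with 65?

24

Prime factors of 65: 5, 13. Count integers ≤ 32 divisible by none of them.
By inclusion–exclusion: 32 − ⌊32/5⌋ − ⌊32/13⌋ + ⌊32/65⌋ = 24.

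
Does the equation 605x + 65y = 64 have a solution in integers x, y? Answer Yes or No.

gcd(605, 65): 605 = 9·65 + 20; 65 = 3·20 + 5; 20 = 4·5 + 0 → 5
5 does not divide 64, so a solution does not exist.

No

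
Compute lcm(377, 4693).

gcd first: 4693 = 12·377 + 169; 377 = 2·169 + 39; 169 = 4·39 + 13; 39 = 3·13 + 0 → gcd = 13
lcm = 377·4693/gcd = 1769261/13 = 136097

136097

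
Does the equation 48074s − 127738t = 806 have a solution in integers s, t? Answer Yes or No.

By Bézout, 48074s − 127738t = 806 has integer solutions iff gcd(48074, 127738) | 806.
Euclid: 127738 = 2·48074 + 31590; 48074 = 1·31590 + 16484; 31590 = 1·16484 + 15106; 16484 = 1·15106 + 1378; 15106 = 10·1378 + 1326; 1378 = 1·1326 + 52; 1326 = 25·52 + 26; 52 = 2·26 + 0. gcd = 26; 806 mod 26 = 0. Yes.

Yes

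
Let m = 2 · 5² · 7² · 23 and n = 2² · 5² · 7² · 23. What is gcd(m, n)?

min exponent per shared prime: 2 · 5² · 7² · 23 = 56350

56350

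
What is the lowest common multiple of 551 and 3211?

551 = 19 · 29; 3211 = 13² · 19
max exponents: 13² · 19 · 29 = 93119

93119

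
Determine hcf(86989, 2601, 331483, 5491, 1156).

289

86989 = 7 · 17² · 43; 2601 = 3² · 17²; 331483 = 17² · 31 · 37; 5491 = 17² · 19; 1156 = 2² · 17²
gcd takes min exponent of each prime: 17² = 289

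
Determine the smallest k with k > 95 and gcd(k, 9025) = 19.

114

9025 = 19·475. Any k with gcd(k, 9025) = 19 is a multiple of 19, say 19s, with s coprime to 475.
Need s > 95/19, so s ≥ 6. First s ≥ 6 with gcd(s, 475) = 1 is s = 6. Thus k = 19·6 = 114.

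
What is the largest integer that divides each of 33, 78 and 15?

gcd(33, 78): 78 = 2·33 + 12; 33 = 2·12 + 9; 12 = 1·9 + 3; 9 = 3·3 + 0 → 3
gcd(3, 15): 15 = 5·3 + 0 → 3

3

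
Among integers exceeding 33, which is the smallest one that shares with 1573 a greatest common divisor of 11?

44

Multiples of 11 above 33: 11·4, 11·5, … . Need the cofactor coprime to 1573/11 = 143.
Checking s = 4, 5, … the first with gcd(s, 143) = 1 is s = 4, giving 44.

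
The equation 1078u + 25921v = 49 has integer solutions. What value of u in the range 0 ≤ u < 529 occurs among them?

505

Euclid: 25921 = 24·1078 + 49; 1078 = 22·49 + 0 → gcd = 49; 49 = 49·1.
Back-substitution yields 1078·(-24) + 25921·(1) = 49, so one solution is u = -24·1 = -24, v = 1·1 = 1.
Solutions in u differ by 25921/49 = 529; the one in [0, 529) is -24 mod 529 = 505.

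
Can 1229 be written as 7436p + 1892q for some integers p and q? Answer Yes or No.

gcd(7436, 1892): 7436 = 3·1892 + 1760; 1892 = 1·1760 + 132; 1760 = 13·132 + 44; 132 = 3·44 + 0 → 44
44 does not divide 1229, so a solution does not exist.

No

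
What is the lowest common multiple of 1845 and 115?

1845 = 3² · 5 · 41; 115 = 5 · 23
max exponents: 3² · 5 · 23 · 41 = 42435

42435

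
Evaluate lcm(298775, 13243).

12249775

298775 = 5² · 17 · 19 · 37; 13243 = 17 · 19 · 41
max exponents: 5² · 17 · 19 · 37 · 41 = 12249775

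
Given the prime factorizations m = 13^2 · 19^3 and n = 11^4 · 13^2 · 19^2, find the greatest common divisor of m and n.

61009

min exponent per shared prime: 13^2 · 19^2 = 61009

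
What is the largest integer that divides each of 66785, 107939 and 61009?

361

gcd(66785, 107939): 107939 = 1·66785 + 41154; 66785 = 1·41154 + 25631; 41154 = 1·25631 + 15523; 25631 = 1·15523 + 10108; 15523 = 1·10108 + 5415; 10108 = 1·5415 + 4693; 5415 = 1·4693 + 722; 4693 = 6·722 + 361; 722 = 2·361 + 0 → 361
gcd(361, 61009): 61009 = 169·361 + 0 → 361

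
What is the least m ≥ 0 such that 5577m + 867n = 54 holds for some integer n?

88

Euclid: 5577 = 6·867 + 375; 867 = 2·375 + 117; 375 = 3·117 + 24; 117 = 4·24 + 21; 24 = 1·21 + 3; 21 = 7·3 + 0 → gcd = 3; 54 = 3·18.
Back-substitution yields 5577·(37) + 867·(-238) = 3, so one solution is m = 37·18 = 666, n = -238·18 = -4284.
Solutions in m differ by 867/3 = 289; the one in [0, 289) is 666 mod 289 = 88.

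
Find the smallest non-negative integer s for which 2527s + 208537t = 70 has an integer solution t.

8665

Reduce mod 208537: 2527s ≡ 70 (mod 208537). With g = gcd(2527, 208537) = 7 dividing 70, divide through: 361s ≡ 10 (mod 29791).
Since gcd(361, 29791) = 1, s ≡ 10·(361)⁻¹ ≡ 8665 (mod 29791). Smallest non-negative: 8665.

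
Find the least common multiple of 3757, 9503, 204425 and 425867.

287960618725

3757 = 13 · 17²; 9503 = 13 · 17 · 43; 204425 = 5² · 13 · 17 · 37; 425867 = 13 · 17 · 41 · 47
lcm takes max exponent of each prime: 5² · 13 · 17² · 37 · 41 · 43 · 47 = 287960618725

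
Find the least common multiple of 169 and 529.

169 = 13²; 529 = 23²
max exponents: 13² · 23² = 89401

89401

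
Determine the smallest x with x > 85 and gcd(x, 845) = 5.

90

gcd(x, 845) = 5 forces 5 | x; write x = 5s. Then gcd(5s, 5·169) = 5·gcd(s, 169), so need gcd(s, 169) = 1.
5s > 85 gives s ≥ 18. The least s ≥ 18 coprime to 169 is 18, so x = 5·18 = 90.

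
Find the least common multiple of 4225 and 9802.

245050

4225 = 5² · 13²; 9802 = 2 · 13² · 29
max exponents: 2 · 5² · 13² · 29 = 245050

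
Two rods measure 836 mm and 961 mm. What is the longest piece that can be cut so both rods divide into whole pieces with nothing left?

1

Euclid: 961 = 1·836 + 125; 836 = 6·125 + 86; 125 = 1·86 + 39; 86 = 2·39 + 8; 39 = 4·8 + 7; 8 = 1·7 + 1; 7 = 7·1 + 0. Last nonzero remainder: 1.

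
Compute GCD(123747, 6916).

123747 = 3 · 13 · 19 · 167
6916 = 2² · 7 · 13 · 19
Common: 13 · 19 = 247

247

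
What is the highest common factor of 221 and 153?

Euclid: 221 = 1·153 + 68; 153 = 2·68 + 17; 68 = 4·17 + 0. Last nonzero remainder: 17.

17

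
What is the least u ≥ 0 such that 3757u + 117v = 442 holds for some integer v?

gcd(3757, 117) = 13 (Euclid: 3757 = 32·117 + 13; 117 = 9·13 + 0), and 13 | 442.
Extended Euclid: 3757·(1) + 117·(-32) = 13. Scale by 34: u₀ = 34.
General solution u = u₀ + 9t; reducing mod 9 gives u = 7 (and v = -221).

7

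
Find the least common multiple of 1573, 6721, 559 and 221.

54043561

lcm(1573, 6721) = 1573·6721/gcd = 10572133/143 = 73931
lcm(73931, 559) = 73931·559/gcd = 41327429/13 = 3179033
lcm(3179033, 221) = 3179033·221/gcd = 702566293/13 = 54043561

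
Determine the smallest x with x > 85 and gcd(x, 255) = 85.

Multiples of 85 above 85: 85·2, 85·3, … . Need the cofactor coprime to 255/85 = 3.
Checking s = 2, 3, … the first with gcd(s, 3) = 1 is s = 2, giving 170.

170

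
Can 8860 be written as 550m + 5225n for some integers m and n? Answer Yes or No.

No

By Bézout, 550m + 5225n = 8860 has integer solutions iff gcd(550, 5225) | 8860.
Euclid: 5225 = 9·550 + 275; 550 = 2·275 + 0. gcd = 275; 8860 mod 275 = 60. No.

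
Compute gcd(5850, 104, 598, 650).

5850 = 2 · 3² · 5² · 13; 104 = 2³ · 13; 598 = 2 · 13 · 23; 650 = 2 · 5² · 13
gcd takes min exponent of each prime: 2 · 13 = 26

26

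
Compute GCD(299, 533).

Euclid: 533 = 1·299 + 234; 299 = 1·234 + 65; 234 = 3·65 + 39; 65 = 1·39 + 26; 39 = 1·26 + 13; 26 = 2·13 + 0. Last nonzero remainder: 13.

13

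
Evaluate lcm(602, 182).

7826

gcd first: 602 = 3·182 + 56; 182 = 3·56 + 14; 56 = 4·14 + 0 → gcd = 14
lcm = 602·182/gcd = 109564/14 = 7826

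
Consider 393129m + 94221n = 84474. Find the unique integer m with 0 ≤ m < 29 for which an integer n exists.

gcd(393129, 94221) = 3249 (Euclid: 393129 = 4·94221 + 16245; 94221 = 5·16245 + 12996; 16245 = 1·12996 + 3249; 12996 = 4·3249 + 0), and 3249 | 84474.
Extended Euclid: 393129·(6) + 94221·(-25) = 3249. Scale by 26: m₀ = 156.
General solution m = m₀ + 29t; reducing mod 29 gives m = 11 (and n = -45).

11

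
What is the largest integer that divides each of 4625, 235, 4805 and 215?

5

gcd(4625, 235): 4625 = 19·235 + 160; 235 = 1·160 + 75; 160 = 2·75 + 10; 75 = 7·10 + 5; 10 = 2·5 + 0 → 5
gcd(5, 4805): 4805 = 961·5 + 0 → 5
gcd(5, 215): 215 = 43·5 + 0 → 5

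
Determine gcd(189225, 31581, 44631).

gcd(189225, 31581): 189225 = 5·31581 + 31320; 31581 = 1·31320 + 261; 31320 = 120·261 + 0 → 261
gcd(261, 44631): 44631 = 171·261 + 0 → 261

261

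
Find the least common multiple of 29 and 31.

899

gcd first: 31 = 1·29 + 2; 29 = 14·2 + 1; 2 = 2·1 + 0 → gcd = 1
lcm = 29·31/gcd = 899/1 = 899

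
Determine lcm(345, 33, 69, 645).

163185

lcm(345, 33) = 345·33/gcd = 11385/3 = 3795
lcm(3795, 69) = 3795·69/gcd = 261855/69 = 3795
lcm(3795, 645) = 3795·645/gcd = 2447775/15 = 163185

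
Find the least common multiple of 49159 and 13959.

62382771

49159 = 11 · 41 · 109; 13959 = 3³ · 11 · 47
max exponents: 3³ · 11 · 41 · 47 · 109 = 62382771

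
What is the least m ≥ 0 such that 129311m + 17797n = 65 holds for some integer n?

252

gcd(129311, 17797) = 13 (Euclid: 129311 = 7·17797 + 4732; 17797 = 3·4732 + 3601; 4732 = 1·3601 + 1131; 3601 = 3·1131 + 208; 1131 = 5·208 + 91; 208 = 2·91 + 26; 91 = 3·26 + 13; 26 = 2·13 + 0), and 13 | 65.
Extended Euclid: 129311·(598) + 17797·(-4345) = 13. Scale by 5: m₀ = 2990.
General solution m = m₀ + 1369t; reducing mod 1369 gives m = 252 (and n = -1831).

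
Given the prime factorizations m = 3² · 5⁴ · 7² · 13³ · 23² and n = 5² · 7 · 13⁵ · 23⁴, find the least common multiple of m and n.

max exponent per prime: 3² · 5⁴ · 7² · 13⁵ · 23⁴ = 28638265591333125

28638265591333125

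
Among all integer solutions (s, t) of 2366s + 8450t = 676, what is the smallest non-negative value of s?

11

gcd(2366, 8450) = 338 (Euclid: 8450 = 3·2366 + 1352; 2366 = 1·1352 + 1014; 1352 = 1·1014 + 338; 1014 = 3·338 + 0), and 338 | 676.
Extended Euclid: 2366·(-7) + 8450·(2) = 338. Scale by 2: s₀ = -14.
General solution s = s₀ + 25k; reducing mod 25 gives s = 11 (and t = -3).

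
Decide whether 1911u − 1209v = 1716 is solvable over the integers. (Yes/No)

Yes

By Bézout, 1911u − 1209v = 1716 has integer solutions iff gcd(1911, 1209) | 1716.
Euclid: 1911 = 1·1209 + 702; 1209 = 1·702 + 507; 702 = 1·507 + 195; 507 = 2·195 + 117; 195 = 1·117 + 78; 117 = 1·78 + 39; 78 = 2·39 + 0. gcd = 39; 1716 mod 39 = 0. Yes.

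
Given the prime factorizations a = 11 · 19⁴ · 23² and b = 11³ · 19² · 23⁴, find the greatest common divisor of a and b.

min exponent per shared prime: 11 · 19² · 23² = 2100659

2100659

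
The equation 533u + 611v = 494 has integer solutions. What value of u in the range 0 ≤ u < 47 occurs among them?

Euclid: 611 = 1·533 + 78; 533 = 6·78 + 65; 78 = 1·65 + 13; 65 = 5·13 + 0 → gcd = 13; 494 = 13·38.
Back-substitution yields 533·(-8) + 611·(7) = 13, so one solution is u = -8·38 = -304, v = 7·38 = 266.
Solutions in u differ by 611/13 = 47; the one in [0, 47) is -304 mod 47 = 25.

25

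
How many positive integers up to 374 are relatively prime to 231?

194

231 = 3·7·11. Inclusion–exclusion on these primes:
374 − ⌊374/3⌋ − ⌊374/7⌋ − ⌊374/11⌋ + ⌊374/21⌋ + ⌊374/33⌋ + ⌊374/77⌋ − ⌊374/231⌋ = 194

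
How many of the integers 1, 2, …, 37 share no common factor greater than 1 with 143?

143 = 11·13. Inclusion–exclusion on these primes:
37 − ⌊37/11⌋ − ⌊37/13⌋ + ⌊37/143⌋ = 32

32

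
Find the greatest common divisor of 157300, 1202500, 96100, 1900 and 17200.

100

gcd(157300, 1202500): 1202500 = 7·157300 + 101400; 157300 = 1·101400 + 55900; 101400 = 1·55900 + 45500; 55900 = 1·45500 + 10400; 45500 = 4·10400 + 3900; 10400 = 2·3900 + 2600; 3900 = 1·2600 + 1300; 2600 = 2·1300 + 0 → 1300
gcd(1300, 96100): 96100 = 73·1300 + 1200; 1300 = 1·1200 + 100; 1200 = 12·100 + 0 → 100
gcd(100, 1900): 1900 = 19·100 + 0 → 100
gcd(100, 17200): 17200 = 172·100 + 0 → 100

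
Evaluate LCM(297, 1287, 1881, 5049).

297 = 3³ · 11; 1287 = 3² · 11 · 13; 1881 = 3² · 11 · 19; 5049 = 3³ · 11 · 17
lcm takes max exponent of each prime: 3³ · 11 · 13 · 17 · 19 = 1247103

1247103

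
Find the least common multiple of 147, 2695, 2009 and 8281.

lcm(147, 2695) = 147·2695/gcd = 396165/49 = 8085
lcm(8085, 2009) = 8085·2009/gcd = 16242765/49 = 331485
lcm(331485, 8281) = 331485·8281/gcd = 2745027285/49 = 56020965

56020965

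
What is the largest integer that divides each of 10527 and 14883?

363

Euclid: 14883 = 1·10527 + 4356; 10527 = 2·4356 + 1815; 4356 = 2·1815 + 726; 1815 = 2·726 + 363; 726 = 2·363 + 0. Last nonzero remainder: 363.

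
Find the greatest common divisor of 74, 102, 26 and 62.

2

gcd(74, 102): 102 = 1·74 + 28; 74 = 2·28 + 18; 28 = 1·18 + 10; 18 = 1·10 + 8; 10 = 1·8 + 2; 8 = 4·2 + 0 → 2
gcd(2, 26): 26 = 13·2 + 0 → 2
gcd(2, 62): 62 = 31·2 + 0 → 2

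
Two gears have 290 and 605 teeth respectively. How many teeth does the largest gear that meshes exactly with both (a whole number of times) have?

5

290 = 2 · 5 · 29
605 = 5 · 11²
Common: 5 = 5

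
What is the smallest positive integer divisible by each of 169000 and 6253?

6253000

gcd first: 169000 = 27·6253 + 169; 6253 = 37·169 + 0 → gcd = 169
lcm = 169000·6253/gcd = 1056757000/169 = 6253000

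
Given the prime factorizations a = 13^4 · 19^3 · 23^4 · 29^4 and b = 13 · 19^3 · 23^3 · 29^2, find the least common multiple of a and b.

38773726962135445579

max exponent per prime: 13^4 · 19^3 · 23^4 · 29^4 = 38773726962135445579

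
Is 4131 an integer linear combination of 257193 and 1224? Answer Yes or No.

Yes

gcd(257193, 1224): 257193 = 210·1224 + 153; 1224 = 8·153 + 0 → 153
153 divides 4131, so a solution exists.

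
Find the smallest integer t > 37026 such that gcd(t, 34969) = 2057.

39083

Multiples of 2057 above 37026: 2057·19, 2057·20, … . Need the cofactor coprime to 34969/2057 = 17.
Checking s = 19, 20, … the first with gcd(s, 17) = 1 is s = 19, giving 39083.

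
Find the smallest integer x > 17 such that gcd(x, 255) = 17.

255 = 17·15. Any x with gcd(x, 255) = 17 is a multiple of 17, say 17s, with s coprime to 15.
Need s > 17/17, so s ≥ 2. First s ≥ 2 with gcd(s, 15) = 1 is s = 2. Thus x = 17·2 = 34.

34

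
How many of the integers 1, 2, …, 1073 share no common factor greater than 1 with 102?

Prime factors of 102: 2, 3, 17. Count integers ≤ 1073 divisible by none of them.
By inclusion–exclusion: 1073 − ⌊1073/2⌋ − ⌊1073/3⌋ − ⌊1073/17⌋ + ⌊1073/6⌋ + ⌊1073/34⌋ + ⌊1073/51⌋ − ⌊1073/102⌋ = 337.

337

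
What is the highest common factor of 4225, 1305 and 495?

gcd(4225, 1305): 4225 = 3·1305 + 310; 1305 = 4·310 + 65; 310 = 4·65 + 50; 65 = 1·50 + 15; 50 = 3·15 + 5; 15 = 3·5 + 0 → 5
gcd(5, 495): 495 = 99·5 + 0 → 5

5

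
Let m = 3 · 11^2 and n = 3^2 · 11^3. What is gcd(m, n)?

min exponent per shared prime: 3 · 11^2 = 363

363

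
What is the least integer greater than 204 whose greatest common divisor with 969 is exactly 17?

221

969 = 17·57. Any x with gcd(x, 969) = 17 is a multiple of 17, say 17s, with s coprime to 57.
Need s > 204/17, so s ≥ 13. First s ≥ 13 with gcd(s, 57) = 1 is s = 13. Thus x = 17·13 = 221.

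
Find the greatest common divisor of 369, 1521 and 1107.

9

gcd(369, 1521): 1521 = 4·369 + 45; 369 = 8·45 + 9; 45 = 5·9 + 0 → 9
gcd(9, 1107): 1107 = 123·9 + 0 → 9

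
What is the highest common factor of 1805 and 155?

5

Euclid: 1805 = 11·155 + 100; 155 = 1·100 + 55; 100 = 1·55 + 45; 55 = 1·45 + 10; 45 = 4·10 + 5; 10 = 2·5 + 0. Last nonzero remainder: 5.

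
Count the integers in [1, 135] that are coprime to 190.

190 = 2·5·19. Inclusion–exclusion on these primes:
135 − ⌊135/2⌋ − ⌊135/5⌋ − ⌊135/19⌋ + ⌊135/10⌋ + ⌊135/38⌋ + ⌊135/95⌋ − ⌊135/190⌋ = 51

51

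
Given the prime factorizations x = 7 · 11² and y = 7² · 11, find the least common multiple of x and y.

5929

max exponent per prime: 7² · 11² = 5929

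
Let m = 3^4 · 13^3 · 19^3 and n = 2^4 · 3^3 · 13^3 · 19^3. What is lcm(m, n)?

max exponent per prime: 2^4 · 3^4 · 13^3 · 19^3 = 19529713008

19529713008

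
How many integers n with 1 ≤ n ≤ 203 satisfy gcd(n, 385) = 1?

126

Prime factors of 385: 5, 7, 11. Count integers ≤ 203 divisible by none of them.
By inclusion–exclusion: 203 − ⌊203/5⌋ − ⌊203/7⌋ − ⌊203/11⌋ + ⌊203/35⌋ + ⌊203/55⌋ + ⌊203/77⌋ − ⌊203/385⌋ = 126.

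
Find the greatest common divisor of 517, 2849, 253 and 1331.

11

gcd(517, 2849): 2849 = 5·517 + 264; 517 = 1·264 + 253; 264 = 1·253 + 11; 253 = 23·11 + 0 → 11
gcd(11, 253): 253 = 23·11 + 0 → 11
gcd(11, 1331): 1331 = 121·11 + 0 → 11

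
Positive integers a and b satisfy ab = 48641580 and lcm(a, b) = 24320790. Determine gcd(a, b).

2

gcd·lcm = product, so gcd = 48641580/24320790 = 2.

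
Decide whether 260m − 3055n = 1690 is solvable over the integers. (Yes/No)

By Bézout, 260m − 3055n = 1690 has integer solutions iff gcd(260, 3055) | 1690.
Euclid: 3055 = 11·260 + 195; 260 = 1·195 + 65; 195 = 3·65 + 0. gcd = 65; 1690 mod 65 = 0. Yes.

Yes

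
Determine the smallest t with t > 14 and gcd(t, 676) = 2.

gcd(t, 676) = 2 forces 2 | t; write t = 2s. Then gcd(2s, 2·338) = 2·gcd(s, 338), so need gcd(s, 338) = 1.
2s > 14 gives s ≥ 8. The least s ≥ 8 coprime to 338 is 9, so t = 2·9 = 18.

18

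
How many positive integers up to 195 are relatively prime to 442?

442 = 2·13·17. Inclusion–exclusion on these primes:
195 − ⌊195/2⌋ − ⌊195/13⌋ − ⌊195/17⌋ + ⌊195/26⌋ + ⌊195/34⌋ + ⌊195/221⌋ − ⌊195/442⌋ = 84

84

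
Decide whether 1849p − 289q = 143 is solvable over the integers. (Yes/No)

gcd(1849, 289): 1849 = 6·289 + 115; 289 = 2·115 + 59; 115 = 1·59 + 56; 59 = 1·56 + 3; 56 = 18·3 + 2; 3 = 1·2 + 1; 2 = 2·1 + 0 → 1
1 divides 143, so a solution exists.

Yes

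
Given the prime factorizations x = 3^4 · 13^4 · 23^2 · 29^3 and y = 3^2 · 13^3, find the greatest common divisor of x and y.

min exponent per shared prime: 3^2 · 13^3 = 19773

19773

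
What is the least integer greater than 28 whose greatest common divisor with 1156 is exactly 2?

gcd(m, 1156) = 2 forces 2 | m; write m = 2s. Then gcd(2s, 2·578) = 2·gcd(s, 578), so need gcd(s, 578) = 1.
2s > 28 gives s ≥ 15. The least s ≥ 15 coprime to 578 is 15, so m = 2·15 = 30.

30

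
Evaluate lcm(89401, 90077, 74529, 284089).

89401 = 13² · 23²; 90077 = 13³ · 41; 74529 = 3² · 7² · 13²; 284089 = 13² · 41²
lcm takes max exponent of each prime: 3² · 7² · 13³ · 23² · 41² = 861572903373

861572903373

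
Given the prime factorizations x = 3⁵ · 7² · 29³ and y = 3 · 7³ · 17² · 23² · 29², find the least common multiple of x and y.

max exponent per prime: 3⁵ · 7³ · 17² · 23² · 29³ = 310776307380441

310776307380441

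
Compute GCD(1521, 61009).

169

Euclid: 61009 = 40·1521 + 169; 1521 = 9·169 + 0. Last nonzero remainder: 169.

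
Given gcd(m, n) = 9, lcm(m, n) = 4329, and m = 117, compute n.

333

Using mn = gcd(m,n)·lcm(m,n) = 9·4329 = 38961, we get n = 38961/117 = 333.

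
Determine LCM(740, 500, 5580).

740 = 2² · 5 · 37; 500 = 2² · 5³; 5580 = 2² · 3² · 5 · 31
lcm takes max exponent of each prime: 2² · 3² · 5³ · 31 · 37 = 5161500

5161500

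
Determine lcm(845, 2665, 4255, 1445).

845 = 5 · 13²; 2665 = 5 · 13 · 41; 4255 = 5 · 23 · 37; 1445 = 5 · 17²
lcm takes max exponent of each prime: 5 · 13² · 17² · 23 · 37 · 41 = 8520556655

8520556655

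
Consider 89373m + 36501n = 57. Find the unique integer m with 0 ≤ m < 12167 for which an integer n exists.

7574

Euclid: 89373 = 2·36501 + 16371; 36501 = 2·16371 + 3759; 16371 = 4·3759 + 1335; 3759 = 2·1335 + 1089; 1335 = 1·1089 + 246; 1089 = 4·246 + 105; 246 = 2·105 + 36; 105 = 2·36 + 33; 36 = 1·33 + 3; 33 = 11·3 + 0 → gcd = 3; 57 = 3·19.
Back-substitution yields 89373·(1039) + 36501·(-2544) = 3, so one solution is m = 1039·19 = 19741, n = -2544·19 = -48336.
Solutions in m differ by 36501/3 = 12167; the one in [0, 12167) is 19741 mod 12167 = 7574.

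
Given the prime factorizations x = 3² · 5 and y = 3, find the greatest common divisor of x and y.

3

min exponent per shared prime: 3 = 3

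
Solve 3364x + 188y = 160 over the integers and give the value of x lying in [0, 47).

Euclid: 3364 = 17·188 + 168; 188 = 1·168 + 20; 168 = 8·20 + 8; 20 = 2·8 + 4; 8 = 2·4 + 0 → gcd = 4; 160 = 4·40.
Back-substitution yields 3364·(-19) + 188·(340) = 4, so one solution is x = -19·40 = -760, y = 340·40 = 13600.
Solutions in x differ by 188/4 = 47; the one in [0, 47) is -760 mod 47 = 39.

39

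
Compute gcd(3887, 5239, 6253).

3887 = 13² · 23; 5239 = 13² · 31; 6253 = 13² · 37
gcd takes min exponent of each prime: 13² = 169

169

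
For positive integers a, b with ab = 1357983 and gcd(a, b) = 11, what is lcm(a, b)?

123453

For any two positive integers, gcd × lcm equals their product. Hence lcm = 1357983 / 11 = 123453.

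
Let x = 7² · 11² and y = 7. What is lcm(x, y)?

max exponent per prime: 7² · 11² = 5929

5929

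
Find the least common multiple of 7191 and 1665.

1330335

gcd first: 7191 = 4·1665 + 531; 1665 = 3·531 + 72; 531 = 7·72 + 27; 72 = 2·27 + 18; 27 = 1·18 + 9; 18 = 2·9 + 0 → gcd = 9
lcm = 7191·1665/gcd = 11973015/9 = 1330335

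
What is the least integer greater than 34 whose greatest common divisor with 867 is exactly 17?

68

Multiples of 17 above 34: 17·3, 17·4, … . Need the cofactor coprime to 867/17 = 51.
Checking s = 3, 4, … the first with gcd(s, 51) = 1 is s = 4, giving 68.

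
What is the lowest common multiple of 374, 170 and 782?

374 = 2 · 11 · 17; 170 = 2 · 5 · 17; 782 = 2 · 17 · 23
lcm takes max exponent of each prime: 2 · 5 · 11 · 17 · 23 = 43010

43010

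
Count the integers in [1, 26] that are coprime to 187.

23

Prime factors of 187: 11, 17. Count integers ≤ 26 divisible by none of them.
By inclusion–exclusion: 26 − ⌊26/11⌋ − ⌊26/17⌋ + ⌊26/187⌋ = 23.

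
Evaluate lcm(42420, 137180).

gcd first: 137180 = 3·42420 + 9920; 42420 = 4·9920 + 2740; 9920 = 3·2740 + 1700; 2740 = 1·1700 + 1040; 1700 = 1·1040 + 660; 1040 = 1·660 + 380; 660 = 1·380 + 280; 380 = 1·280 + 100; 280 = 2·100 + 80; 100 = 1·80 + 20; 80 = 4·20 + 0 → gcd = 20
lcm = 42420·137180/gcd = 5819175600/20 = 290958780

290958780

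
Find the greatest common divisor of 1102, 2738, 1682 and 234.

1102 = 2 · 19 · 29; 2738 = 2 · 37²; 1682 = 2 · 29²; 234 = 2 · 3² · 13
gcd takes min exponent of each prime: 2 = 2

2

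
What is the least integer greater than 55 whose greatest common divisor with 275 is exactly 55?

275 = 55·5. Any x with gcd(x, 275) = 55 is a multiple of 55, say 55s, with s coprime to 5.
Need s > 55/55, so s ≥ 2. First s ≥ 2 with gcd(s, 5) = 1 is s = 2. Thus x = 55·2 = 110.

110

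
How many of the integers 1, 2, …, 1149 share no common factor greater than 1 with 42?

42 = 2·3·7. Inclusion–exclusion on these primes:
1149 − ⌊1149/2⌋ − ⌊1149/3⌋ − ⌊1149/7⌋ + ⌊1149/6⌋ + ⌊1149/14⌋ + ⌊1149/21⌋ − ⌊1149/42⌋ = 328

328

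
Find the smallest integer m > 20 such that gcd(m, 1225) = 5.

gcd(m, 1225) = 5 forces 5 | m; write m = 5s. Then gcd(5s, 5·245) = 5·gcd(s, 245), so need gcd(s, 245) = 1.
5s > 20 gives s ≥ 5. The least s ≥ 5 coprime to 245 is 6, so m = 5·6 = 30.

30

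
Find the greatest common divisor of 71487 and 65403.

1521

Euclid: 71487 = 1·65403 + 6084; 65403 = 10·6084 + 4563; 6084 = 1·4563 + 1521; 4563 = 3·1521 + 0. Last nonzero remainder: 1521.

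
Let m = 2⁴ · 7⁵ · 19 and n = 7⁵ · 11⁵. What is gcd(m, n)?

16807

min exponent per shared prime: 7⁵ = 16807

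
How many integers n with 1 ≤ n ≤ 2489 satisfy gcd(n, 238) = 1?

1004

Prime factors of 238: 2, 7, 17. Count integers ≤ 2489 divisible by none of them.
By inclusion–exclusion: 2489 − ⌊2489/2⌋ − ⌊2489/7⌋ − ⌊2489/17⌋ + ⌊2489/14⌋ + ⌊2489/34⌋ + ⌊2489/119⌋ − ⌊2489/238⌋ = 1004.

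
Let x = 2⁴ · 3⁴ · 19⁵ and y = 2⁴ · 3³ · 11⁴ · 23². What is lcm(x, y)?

24854178837643056

max exponent per prime: 2⁴ · 3⁴ · 11⁴ · 19⁵ · 23² = 24854178837643056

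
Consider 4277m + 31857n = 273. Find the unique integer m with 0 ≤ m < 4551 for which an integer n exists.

1743

Euclid: 31857 = 7·4277 + 1918; 4277 = 2·1918 + 441; 1918 = 4·441 + 154; 441 = 2·154 + 133; 154 = 1·133 + 21; 133 = 6·21 + 7; 21 = 3·7 + 0 → gcd = 7; 273 = 7·39.
Back-substitution yields 4277·(1445) + 31857·(-194) = 7, so one solution is m = 1445·39 = 56355, n = -194·39 = -7566.
Solutions in m differ by 31857/7 = 4551; the one in [0, 4551) is 56355 mod 4551 = 1743.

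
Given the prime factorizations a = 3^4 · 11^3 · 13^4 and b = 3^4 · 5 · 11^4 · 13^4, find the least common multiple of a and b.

max exponent per prime: 3^4 · 5 · 11^4 · 13^4 = 169355448405

169355448405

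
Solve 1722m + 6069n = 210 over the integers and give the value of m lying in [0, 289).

127

Reduce mod 6069: 1722m ≡ 210 (mod 6069). With g = gcd(1722, 6069) = 21 dividing 210, divide through: 82m ≡ 10 (mod 289).
Since gcd(82, 289) = 1, m ≡ 10·(82)⁻¹ ≡ 127 (mod 289). Smallest non-negative: 127.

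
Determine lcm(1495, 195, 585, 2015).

lcm(1495, 195) = 1495·195/gcd = 291525/65 = 4485
lcm(4485, 585) = 4485·585/gcd = 2623725/195 = 13455
lcm(13455, 2015) = 13455·2015/gcd = 27111825/65 = 417105

417105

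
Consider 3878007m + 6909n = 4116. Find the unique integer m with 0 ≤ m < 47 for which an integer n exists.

Reduce mod 6909: 3878007m ≡ 4116 (mod 6909). With g = gcd(3878007, 6909) = 147 dividing 4116, divide through: 26381m ≡ 28 (mod 47).
Since gcd(26381, 47) = 1, m ≡ 28·(26381)⁻¹ ≡ 2 (mod 47). Smallest non-negative: 2.

2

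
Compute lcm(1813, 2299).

4168087

gcd first: 2299 = 1·1813 + 486; 1813 = 3·486 + 355; 486 = 1·355 + 131; 355 = 2·131 + 93; 131 = 1·93 + 38; 93 = 2·38 + 17; 38 = 2·17 + 4; 17 = 4·4 + 1; 4 = 4·1 + 0 → gcd = 1
lcm = 1813·2299/gcd = 4168087/1 = 4168087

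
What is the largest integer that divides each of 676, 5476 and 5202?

2

gcd(676, 5476): 5476 = 8·676 + 68; 676 = 9·68 + 64; 68 = 1·64 + 4; 64 = 16·4 + 0 → 4
gcd(4, 5202): 5202 = 1300·4 + 2; 4 = 2·2 + 0 → 2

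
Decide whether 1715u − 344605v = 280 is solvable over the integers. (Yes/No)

By Bézout, 1715u − 344605v = 280 has integer solutions iff gcd(1715, 344605) | 280.
Euclid: 344605 = 200·1715 + 1605; 1715 = 1·1605 + 110; 1605 = 14·110 + 65; 110 = 1·65 + 45; 65 = 1·45 + 20; 45 = 2·20 + 5; 20 = 4·5 + 0. gcd = 5; 280 mod 5 = 0. Yes.

Yes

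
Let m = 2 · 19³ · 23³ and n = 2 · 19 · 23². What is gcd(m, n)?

20102

min exponent per shared prime: 2 · 19 · 23² = 20102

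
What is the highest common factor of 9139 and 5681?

9139 = 13 · 19 · 37
5681 = 13 · 19 · 23
Common: 13 · 19 = 247

247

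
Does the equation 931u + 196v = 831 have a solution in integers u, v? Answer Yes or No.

By Bézout, 931u + 196v = 831 has integer solutions iff gcd(931, 196) | 831.
Euclid: 931 = 4·196 + 147; 196 = 1·147 + 49; 147 = 3·49 + 0. gcd = 49; 831 mod 49 = 47. No.

No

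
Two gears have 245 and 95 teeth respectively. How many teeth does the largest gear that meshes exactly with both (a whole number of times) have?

5

Euclid: 245 = 2·95 + 55; 95 = 1·55 + 40; 55 = 1·40 + 15; 40 = 2·15 + 10; 15 = 1·10 + 5; 10 = 2·5 + 0. Last nonzero remainder: 5.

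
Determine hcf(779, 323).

Euclid: 779 = 2·323 + 133; 323 = 2·133 + 57; 133 = 2·57 + 19; 57 = 3·19 + 0. Last nonzero remainder: 19.

19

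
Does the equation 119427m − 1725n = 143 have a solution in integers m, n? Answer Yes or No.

By Bézout, 119427m − 1725n = 143 has integer solutions iff gcd(119427, 1725) | 143.
Euclid: 119427 = 69·1725 + 402; 1725 = 4·402 + 117; 402 = 3·117 + 51; 117 = 2·51 + 15; 51 = 3·15 + 6; 15 = 2·6 + 3; 6 = 2·3 + 0. gcd = 3; 143 mod 3 = 2. No.

No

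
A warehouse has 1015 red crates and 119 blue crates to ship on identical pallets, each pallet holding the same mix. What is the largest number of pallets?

Euclid: 1015 = 8·119 + 63; 119 = 1·63 + 56; 63 = 1·56 + 7; 56 = 8·7 + 0. Last nonzero remainder: 7.

7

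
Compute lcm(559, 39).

gcd first: 559 = 14·39 + 13; 39 = 3·13 + 0 → gcd = 13
lcm = 559·39/gcd = 21801/13 = 1677

1677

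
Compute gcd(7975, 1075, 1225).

gcd(7975, 1075): 7975 = 7·1075 + 450; 1075 = 2·450 + 175; 450 = 2·175 + 100; 175 = 1·100 + 75; 100 = 1·75 + 25; 75 = 3·25 + 0 → 25
gcd(25, 1225): 1225 = 49·25 + 0 → 25

25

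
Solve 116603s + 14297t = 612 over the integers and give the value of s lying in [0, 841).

623

Reduce mod 14297: 116603s ≡ 612 (mod 14297). With g = gcd(116603, 14297) = 17 dividing 612, divide through: 6859s ≡ 36 (mod 841).
Since gcd(6859, 841) = 1, s ≡ 36·(6859)⁻¹ ≡ 623 (mod 841). Smallest non-negative: 623.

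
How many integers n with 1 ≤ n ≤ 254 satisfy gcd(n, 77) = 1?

198

77 = 7·11. Inclusion–exclusion on these primes:
254 − ⌊254/7⌋ − ⌊254/11⌋ + ⌊254/77⌋ = 198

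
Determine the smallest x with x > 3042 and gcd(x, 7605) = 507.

gcd(x, 7605) = 507 forces 507 | x; write x = 507s. Then gcd(507s, 507·15) = 507·gcd(s, 15), so need gcd(s, 15) = 1.
507s > 3042 gives s ≥ 7. The least s ≥ 7 coprime to 15 is 7, so x = 507·7 = 3549.

3549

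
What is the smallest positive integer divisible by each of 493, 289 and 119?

493 = 17 · 29; 289 = 17²; 119 = 7 · 17
lcm takes max exponent of each prime: 7 · 17² · 29 = 58667

58667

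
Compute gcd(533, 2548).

Euclid: 2548 = 4·533 + 416; 533 = 1·416 + 117; 416 = 3·117 + 65; 117 = 1·65 + 52; 65 = 1·52 + 13; 52 = 4·13 + 0. Last nonzero remainder: 13.

13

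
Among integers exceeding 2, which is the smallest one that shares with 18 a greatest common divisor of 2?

18 = 2·9. Any a with gcd(a, 18) = 2 is a multiple of 2, say 2s, with s coprime to 9.
Need s > 2/2, so s ≥ 2. First s ≥ 2 with gcd(s, 9) = 1 is s = 2. Thus a = 2·2 = 4.

4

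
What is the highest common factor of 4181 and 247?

Euclid: 4181 = 16·247 + 229; 247 = 1·229 + 18; 229 = 12·18 + 13; 18 = 1·13 + 5; 13 = 2·5 + 3; 5 = 1·3 + 2; 3 = 1·2 + 1; 2 = 2·1 + 0. Last nonzero remainder: 1.

1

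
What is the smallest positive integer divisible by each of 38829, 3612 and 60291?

445912236

38829 = 3 · 7 · 43²; 3612 = 2² · 3 · 7 · 43; 60291 = 3³ · 7 · 11 · 29
lcm takes max exponent of each prime: 2² · 3³ · 7 · 11 · 29 · 43² = 445912236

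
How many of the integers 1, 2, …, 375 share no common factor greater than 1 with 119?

119 = 7·17. Inclusion–exclusion on these primes:
375 − ⌊375/7⌋ − ⌊375/17⌋ + ⌊375/119⌋ = 303

303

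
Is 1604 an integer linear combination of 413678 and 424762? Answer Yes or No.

By Bézout, 413678x − 424762y = 1604 has integer solutions iff gcd(413678, 424762) | 1604.
Euclid: 424762 = 1·413678 + 11084; 413678 = 37·11084 + 3570; 11084 = 3·3570 + 374; 3570 = 9·374 + 204; 374 = 1·204 + 170; 204 = 1·170 + 34; 170 = 5·34 + 0. gcd = 34; 1604 mod 34 = 6. No.

No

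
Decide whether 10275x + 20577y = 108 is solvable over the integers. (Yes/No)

Yes

gcd(10275, 20577): 20577 = 2·10275 + 27; 10275 = 380·27 + 15; 27 = 1·15 + 12; 15 = 1·12 + 3; 12 = 4·3 + 0 → 3
3 divides 108, so a solution exists.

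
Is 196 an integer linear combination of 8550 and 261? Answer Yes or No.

gcd(8550, 261): 8550 = 32·261 + 198; 261 = 1·198 + 63; 198 = 3·63 + 9; 63 = 7·9 + 0 → 9
9 does not divide 196, so a solution does not exist.

No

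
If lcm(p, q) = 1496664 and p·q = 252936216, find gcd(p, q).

gcd·lcm = product, so gcd = 252936216/1496664 = 169.

169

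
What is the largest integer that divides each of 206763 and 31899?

3

Euclid: 206763 = 6·31899 + 15369; 31899 = 2·15369 + 1161; 15369 = 13·1161 + 276; 1161 = 4·276 + 57; 276 = 4·57 + 48; 57 = 1·48 + 9; 48 = 5·9 + 3; 9 = 3·3 + 0. Last nonzero remainder: 3.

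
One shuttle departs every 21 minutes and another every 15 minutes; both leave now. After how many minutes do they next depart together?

105

gcd first: 21 = 1·15 + 6; 15 = 2·6 + 3; 6 = 2·3 + 0 → gcd = 3
lcm = 21·15/gcd = 315/3 = 105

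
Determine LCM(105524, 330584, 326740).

23912793640

105524 = 2² · 23 · 31 · 37; 330584 = 2³ · 31² · 43; 326740 = 2² · 5 · 17 · 31²
lcm takes max exponent of each prime: 2³ · 5 · 17 · 23 · 31² · 37 · 43 = 23912793640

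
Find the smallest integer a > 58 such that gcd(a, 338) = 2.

338 = 2·169. Any a with gcd(a, 338) = 2 is a multiple of 2, say 2s, with s coprime to 169.
Need s > 58/2, so s ≥ 30. First s ≥ 30 with gcd(s, 169) = 1 is s = 30. Thus a = 2·30 = 60.

60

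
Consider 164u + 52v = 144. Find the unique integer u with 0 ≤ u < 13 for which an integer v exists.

gcd(164, 52) = 4 (Euclid: 164 = 3·52 + 8; 52 = 6·8 + 4; 8 = 2·4 + 0), and 4 | 144.
Extended Euclid: 164·(-6) + 52·(19) = 4. Scale by 36: u₀ = -216.
General solution u = u₀ + 13t; reducing mod 13 gives u = 5 (and v = -13).

5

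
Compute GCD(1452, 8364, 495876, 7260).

gcd(1452, 8364): 8364 = 5·1452 + 1104; 1452 = 1·1104 + 348; 1104 = 3·348 + 60; 348 = 5·60 + 48; 60 = 1·48 + 12; 48 = 4·12 + 0 → 12
gcd(12, 495876): 495876 = 41323·12 + 0 → 12
gcd(12, 7260): 7260 = 605·12 + 0 → 12

12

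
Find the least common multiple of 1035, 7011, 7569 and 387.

lcm(1035, 7011) = 1035·7011/gcd = 7256385/9 = 806265
lcm(806265, 7569) = 806265·7569/gcd = 6102619785/9 = 678068865
lcm(678068865, 387) = 678068865·387/gcd = 262412650755/9 = 29156961195

29156961195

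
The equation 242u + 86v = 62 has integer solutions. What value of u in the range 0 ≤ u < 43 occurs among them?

gcd(242, 86) = 2 (Euclid: 242 = 2·86 + 70; 86 = 1·70 + 16; 70 = 4·16 + 6; 16 = 2·6 + 4; 6 = 1·4 + 2; 4 = 2·2 + 0), and 2 | 62.
Extended Euclid: 242·(16) + 86·(-45) = 2. Scale by 31: u₀ = 496.
General solution u = u₀ + 43t; reducing mod 43 gives u = 23 (and v = -64).

23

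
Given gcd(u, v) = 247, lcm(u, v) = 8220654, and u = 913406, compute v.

Using uv = gcd(u,v)·lcm(u,v) = 247·8220654 = 2030501538, we get v = 2030501538/913406 = 2223.

2223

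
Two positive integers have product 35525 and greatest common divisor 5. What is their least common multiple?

gcd·lcm = product, so lcm = 35525/5 = 7105.

7105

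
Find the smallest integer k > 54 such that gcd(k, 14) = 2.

58

14 = 2·7. Any k with gcd(k, 14) = 2 is a multiple of 2, say 2s, with s coprime to 7.
Need s > 54/2, so s ≥ 28. First s ≥ 28 with gcd(s, 7) = 1 is s = 29. Thus k = 2·29 = 58.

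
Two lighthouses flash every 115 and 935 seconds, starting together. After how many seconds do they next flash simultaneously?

115 = 5 · 23; 935 = 5 · 11 · 17
max exponents: 5 · 11 · 17 · 23 = 21505

21505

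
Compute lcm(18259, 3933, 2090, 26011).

569171921670

lcm(18259, 3933) = 18259·3933/gcd = 71812647/19 = 3779613
lcm(3779613, 2090) = 3779613·2090/gcd = 7899391170/19 = 415757430
lcm(415757430, 26011) = 415757430·26011/gcd = 10814266511730/19 = 569171921670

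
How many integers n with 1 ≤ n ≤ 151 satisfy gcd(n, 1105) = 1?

105

Prime factors of 1105: 5, 13, 17. Count integers ≤ 151 divisible by none of them.
By inclusion–exclusion: 151 − ⌊151/5⌋ − ⌊151/13⌋ − ⌊151/17⌋ + ⌊151/65⌋ + ⌊151/85⌋ + ⌊151/221⌋ − ⌊151/1105⌋ = 105.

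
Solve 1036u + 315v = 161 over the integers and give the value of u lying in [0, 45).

26

gcd(1036, 315) = 7 (Euclid: 1036 = 3·315 + 91; 315 = 3·91 + 42; 91 = 2·42 + 7; 42 = 6·7 + 0), and 7 | 161.
Extended Euclid: 1036·(7) + 315·(-23) = 7. Scale by 23: u₀ = 161.
General solution u = u₀ + 45t; reducing mod 45 gives u = 26 (and v = -85).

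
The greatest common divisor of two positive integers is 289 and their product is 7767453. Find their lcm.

Since gcd(p,q)·lcm(p,q) = pq, lcm = 7767453/289 = 26877.

26877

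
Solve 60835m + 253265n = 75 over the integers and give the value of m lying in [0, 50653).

28580

gcd(60835, 253265) = 5 (Euclid: 253265 = 4·60835 + 9925; 60835 = 6·9925 + 1285; 9925 = 7·1285 + 930; 1285 = 1·930 + 355; 930 = 2·355 + 220; 355 = 1·220 + 135; 220 = 1·135 + 85; 135 = 1·85 + 50; 85 = 1·50 + 35; 50 = 1·35 + 15; 35 = 2·15 + 5; 15 = 3·5 + 0), and 5 | 75.
Extended Euclid: 60835·(-14979) + 253265·(3598) = 5. Scale by 15: m₀ = -224685.
General solution m = m₀ + 50653t; reducing mod 50653 gives m = 28580 (and n = -6865).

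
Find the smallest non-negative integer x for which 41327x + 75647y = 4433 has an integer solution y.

174

Euclid: 75647 = 1·41327 + 34320; 41327 = 1·34320 + 7007; 34320 = 4·7007 + 6292; 7007 = 1·6292 + 715; 6292 = 8·715 + 572; 715 = 1·572 + 143; 572 = 4·143 + 0 → gcd = 143; 4433 = 143·31.
Back-substitution yields 41327·(108) + 75647·(-59) = 143, so one solution is x = 108·31 = 3348, y = -59·31 = -1829.
Solutions in x differ by 75647/143 = 529; the one in [0, 529) is 3348 mod 529 = 174.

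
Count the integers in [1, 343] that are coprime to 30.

30 = 2·3·5. Inclusion–exclusion on these primes:
343 − ⌊343/2⌋ − ⌊343/3⌋ − ⌊343/5⌋ + ⌊343/6⌋ + ⌊343/10⌋ + ⌊343/15⌋ − ⌊343/30⌋ = 92

92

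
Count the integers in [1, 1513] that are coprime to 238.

610

238 = 2·7·17. Inclusion–exclusion on these primes:
1513 − ⌊1513/2⌋ − ⌊1513/7⌋ − ⌊1513/17⌋ + ⌊1513/14⌋ + ⌊1513/34⌋ + ⌊1513/119⌋ − ⌊1513/238⌋ = 610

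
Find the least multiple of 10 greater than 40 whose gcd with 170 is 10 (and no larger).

50

gcd(m, 170) = 10 forces 10 | m; write m = 10s. Then gcd(10s, 10·17) = 10·gcd(s, 17), so need gcd(s, 17) = 1.
10s > 40 gives s ≥ 5. The least s ≥ 5 coprime to 17 is 5, so m = 10·5 = 50.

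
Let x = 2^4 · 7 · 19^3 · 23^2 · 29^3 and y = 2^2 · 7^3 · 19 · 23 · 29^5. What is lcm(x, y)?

408432758054463632

max exponent per prime: 2^4 · 7^3 · 19^3 · 23^2 · 29^5 = 408432758054463632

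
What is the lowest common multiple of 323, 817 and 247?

lcm(323, 817) = 323·817/gcd = 263891/19 = 13889
lcm(13889, 247) = 13889·247/gcd = 3430583/19 = 180557

180557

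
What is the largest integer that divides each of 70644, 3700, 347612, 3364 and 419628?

4

gcd(70644, 3700): 70644 = 19·3700 + 344; 3700 = 10·344 + 260; 344 = 1·260 + 84; 260 = 3·84 + 8; 84 = 10·8 + 4; 8 = 2·4 + 0 → 4
gcd(4, 347612): 347612 = 86903·4 + 0 → 4
gcd(4, 3364): 3364 = 841·4 + 0 → 4
gcd(4, 419628): 419628 = 104907·4 + 0 → 4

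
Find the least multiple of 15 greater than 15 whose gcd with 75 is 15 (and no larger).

75 = 15·5. Any m with gcd(m, 75) = 15 is a multiple of 15, say 15s, with s coprime to 5.
Need s > 15/15, so s ≥ 2. First s ≥ 2 with gcd(s, 5) = 1 is s = 2. Thus m = 15·2 = 30.

30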